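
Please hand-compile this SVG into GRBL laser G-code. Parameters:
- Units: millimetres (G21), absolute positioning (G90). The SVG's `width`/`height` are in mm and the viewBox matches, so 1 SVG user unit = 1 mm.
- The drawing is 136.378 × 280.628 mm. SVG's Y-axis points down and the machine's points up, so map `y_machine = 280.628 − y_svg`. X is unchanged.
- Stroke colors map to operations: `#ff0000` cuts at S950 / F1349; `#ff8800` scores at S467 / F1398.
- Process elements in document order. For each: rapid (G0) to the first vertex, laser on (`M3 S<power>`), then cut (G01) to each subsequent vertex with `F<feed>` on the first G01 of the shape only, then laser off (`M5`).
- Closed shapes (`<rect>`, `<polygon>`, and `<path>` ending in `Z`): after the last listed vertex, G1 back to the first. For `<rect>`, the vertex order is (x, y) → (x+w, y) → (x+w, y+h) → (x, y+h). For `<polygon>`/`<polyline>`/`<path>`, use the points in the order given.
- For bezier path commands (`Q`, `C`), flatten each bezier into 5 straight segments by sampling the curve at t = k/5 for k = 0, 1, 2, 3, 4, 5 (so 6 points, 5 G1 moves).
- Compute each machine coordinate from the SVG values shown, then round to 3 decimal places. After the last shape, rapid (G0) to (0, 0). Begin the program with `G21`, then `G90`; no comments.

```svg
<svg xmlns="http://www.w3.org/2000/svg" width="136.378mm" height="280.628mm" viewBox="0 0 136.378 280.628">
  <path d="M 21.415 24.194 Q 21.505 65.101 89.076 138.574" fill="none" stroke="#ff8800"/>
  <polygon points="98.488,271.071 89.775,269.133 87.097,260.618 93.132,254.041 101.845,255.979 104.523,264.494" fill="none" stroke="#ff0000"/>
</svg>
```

G21
G90
G0 X21.415 Y256.434
M3 S467
G01 X24.150 Y238.769 F1398
G01 X32.284 Y218.498
G01 X45.816 Y195.622
G01 X64.747 Y170.141
G01 X89.076 Y142.054
M5
G0 X98.488 Y9.557
M3 S950
G01 X89.775 Y11.495 F1349
G01 X87.097 Y20.010
G01 X93.132 Y26.587
G01 X101.845 Y24.649
G01 X104.523 Y16.134
G01 X98.488 Y9.557
M5
G0 X0.000 Y0.000

viewBox `0 0 136.378 280.628` with mm width/height → 1 unit = 1 mm. Flip: y_m = 280.628 − y_svg.

**Shape 1** — `<path>` quadratic bezier, stroke `#ff8800` → score (S467, F1398). Control points (SVG): P0=(21.415,24.194), P1=(21.505,65.101), P2=(89.076,138.574); sampled at t=k/5. Machine vertices: (21.415,256.434) → (24.150,238.769) → (32.284,218.498) → (45.816,195.622) → (64.747,170.141) → (89.076,142.054). Open path.

**Shape 2** — `<polygon>` regular polygon, stroke `#ff0000` → cut (S950, F1349). Machine vertices: (98.488,9.557) → (89.775,11.495) → (87.097,20.010) → (93.132,26.587) → (101.845,24.649) → (104.523,16.134) → (98.488,9.557). Closed: final G1 returns to the first vertex.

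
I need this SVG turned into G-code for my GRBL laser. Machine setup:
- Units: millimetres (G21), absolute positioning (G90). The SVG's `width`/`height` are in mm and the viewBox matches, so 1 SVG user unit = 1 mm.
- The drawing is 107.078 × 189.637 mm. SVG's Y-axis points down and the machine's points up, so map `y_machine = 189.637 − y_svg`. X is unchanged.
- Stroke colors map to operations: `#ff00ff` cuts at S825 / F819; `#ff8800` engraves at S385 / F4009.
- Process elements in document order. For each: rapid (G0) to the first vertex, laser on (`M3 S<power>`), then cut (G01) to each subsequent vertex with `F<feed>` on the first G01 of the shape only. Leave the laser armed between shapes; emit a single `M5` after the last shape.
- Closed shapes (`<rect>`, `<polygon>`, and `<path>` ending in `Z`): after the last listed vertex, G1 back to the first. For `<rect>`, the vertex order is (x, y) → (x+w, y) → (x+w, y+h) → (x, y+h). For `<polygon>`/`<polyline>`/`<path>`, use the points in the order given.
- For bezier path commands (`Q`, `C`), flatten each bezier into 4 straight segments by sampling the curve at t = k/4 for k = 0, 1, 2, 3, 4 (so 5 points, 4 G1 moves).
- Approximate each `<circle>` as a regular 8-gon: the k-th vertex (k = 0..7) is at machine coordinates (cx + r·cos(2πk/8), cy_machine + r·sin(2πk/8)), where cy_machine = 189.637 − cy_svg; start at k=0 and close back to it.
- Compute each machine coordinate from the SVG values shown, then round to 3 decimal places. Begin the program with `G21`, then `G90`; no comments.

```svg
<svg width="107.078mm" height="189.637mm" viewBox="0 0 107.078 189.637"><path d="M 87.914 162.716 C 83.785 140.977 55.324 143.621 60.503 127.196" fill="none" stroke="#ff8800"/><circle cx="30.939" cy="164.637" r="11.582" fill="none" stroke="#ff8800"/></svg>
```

Since the viewBox matches the mm dimensions, user units are millimetres directly. The only transform is the Y-flip y_m = 189.637 − y_svg.

Shape 1 is a cubic bezier drawn with `<path>`. Its stroke #ff8800 means engrave at S385, F4009. After flipping Y the toolpath is (87.914,26.921) → (81.161,39.332) → (70.718,46.674) → (62.020,53.019) → (60.503,62.441).

Shape 2 is a circle drawn with `<circle>`. Its stroke #ff8800 means engrave at S385, F4009. After flipping Y the toolpath is (42.521,25.000) → (39.129,33.190) → (30.939,36.582) → (22.749,33.190) → (19.357,25.000) → (22.749,16.810) → (30.939,13.418) → (39.129,16.810) → (42.521,25.000), returning to the start.

G21
G90
G0 X87.914 Y26.921
M3 S385
G01 X81.161 Y39.332 F4009
G01 X70.718 Y46.674
G01 X62.020 Y53.019
G01 X60.503 Y62.441
G0 X42.521 Y25.000
M3 S385
G01 X39.129 Y33.190 F4009
G01 X30.939 Y36.582
G01 X22.749 Y33.190
G01 X19.357 Y25.000
G01 X22.749 Y16.810
G01 X30.939 Y13.418
G01 X39.129 Y16.810
G01 X42.521 Y25.000
M5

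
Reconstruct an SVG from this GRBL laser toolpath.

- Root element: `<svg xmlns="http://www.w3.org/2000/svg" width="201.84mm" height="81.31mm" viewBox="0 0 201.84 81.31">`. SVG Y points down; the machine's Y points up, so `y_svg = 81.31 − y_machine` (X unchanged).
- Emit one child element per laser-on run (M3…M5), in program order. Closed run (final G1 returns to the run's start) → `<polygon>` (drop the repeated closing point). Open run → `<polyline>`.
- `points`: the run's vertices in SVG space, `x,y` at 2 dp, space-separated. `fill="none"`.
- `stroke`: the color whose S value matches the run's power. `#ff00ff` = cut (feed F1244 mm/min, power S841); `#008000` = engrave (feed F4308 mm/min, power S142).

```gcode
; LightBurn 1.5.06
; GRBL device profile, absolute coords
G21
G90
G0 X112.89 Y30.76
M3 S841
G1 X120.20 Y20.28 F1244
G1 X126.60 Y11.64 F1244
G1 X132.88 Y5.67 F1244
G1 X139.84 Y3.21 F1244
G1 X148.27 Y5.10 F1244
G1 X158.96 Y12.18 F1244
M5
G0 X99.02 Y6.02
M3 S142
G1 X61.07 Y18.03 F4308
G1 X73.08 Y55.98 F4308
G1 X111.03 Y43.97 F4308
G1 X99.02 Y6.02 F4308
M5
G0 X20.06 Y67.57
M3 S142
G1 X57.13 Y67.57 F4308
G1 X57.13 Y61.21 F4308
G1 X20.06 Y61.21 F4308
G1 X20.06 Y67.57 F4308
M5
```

<svg xmlns="http://www.w3.org/2000/svg" width="201.84mm" height="81.31mm" viewBox="0 0 201.84 81.31">
  <polyline points="112.89,50.55 120.20,61.03 126.60,69.67 132.88,75.64 139.84,78.10 148.27,76.21 158.96,69.13" fill="none" stroke="#ff00ff"/>
  <polygon points="99.02,75.29 61.07,63.28 73.08,25.33 111.03,37.34" fill="none" stroke="#008000"/>
  <polygon points="20.06,13.74 57.13,13.74 57.13,20.10 20.06,20.10" fill="none" stroke="#008000"/>
</svg>

Machine Y-up, SVG Y-down with viewBox height 81.31, so y_svg = 81.31 − y_machine; X carries over.

Run 1: S841 ⇒ cut layer `#ff00ff`. The run is open, so emit a `<polyline>` with points (Y-flipped): 112.89,50.55 120.20,61.03 126.60,69.67 132.88,75.64 139.84,78.10 148.27,76.21 158.96,69.13.

Run 2: power S142 maps to stroke `#008000` (engrave). The run returns to its start, so emit a `<polygon>` with points (Y-flipped): 99.02,75.29 61.07,63.28 73.08,25.33 111.03,37.34.

Run 3: the run's S142 means `#008000` (engrave). The run returns to its start, so emit a `<polygon>` with points (Y-flipped): 20.06,13.74 57.13,13.74 57.13,20.10 20.06,20.10.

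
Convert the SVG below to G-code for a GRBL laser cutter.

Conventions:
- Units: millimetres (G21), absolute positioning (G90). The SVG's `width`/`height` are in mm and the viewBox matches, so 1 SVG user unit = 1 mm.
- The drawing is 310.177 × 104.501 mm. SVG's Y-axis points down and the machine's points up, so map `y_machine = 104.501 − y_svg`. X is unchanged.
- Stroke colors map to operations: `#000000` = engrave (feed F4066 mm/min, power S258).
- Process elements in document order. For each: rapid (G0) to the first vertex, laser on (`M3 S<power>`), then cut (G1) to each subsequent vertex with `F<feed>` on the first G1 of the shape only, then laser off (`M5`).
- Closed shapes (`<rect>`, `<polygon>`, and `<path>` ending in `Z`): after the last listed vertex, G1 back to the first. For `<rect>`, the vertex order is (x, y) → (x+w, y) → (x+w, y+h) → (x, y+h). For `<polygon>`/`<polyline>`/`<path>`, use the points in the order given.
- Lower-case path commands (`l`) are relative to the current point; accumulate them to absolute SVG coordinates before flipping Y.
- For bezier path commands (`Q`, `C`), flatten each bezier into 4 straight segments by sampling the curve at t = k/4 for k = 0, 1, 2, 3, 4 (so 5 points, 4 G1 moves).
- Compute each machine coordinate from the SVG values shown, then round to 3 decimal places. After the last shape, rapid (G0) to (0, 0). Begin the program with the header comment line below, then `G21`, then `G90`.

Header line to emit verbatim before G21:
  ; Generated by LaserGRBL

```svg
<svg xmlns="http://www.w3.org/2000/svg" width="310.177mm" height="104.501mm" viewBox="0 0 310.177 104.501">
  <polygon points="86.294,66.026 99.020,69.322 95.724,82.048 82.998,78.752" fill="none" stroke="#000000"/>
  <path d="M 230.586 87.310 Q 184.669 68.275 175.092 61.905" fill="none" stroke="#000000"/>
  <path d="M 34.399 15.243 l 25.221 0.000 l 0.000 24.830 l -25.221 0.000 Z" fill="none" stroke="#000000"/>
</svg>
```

; Generated by LaserGRBL
G21
G90
G0 X86.294 Y38.475
M3 S258
G1 X99.020 Y35.179 F4066
G1 X95.724 Y22.453
G1 X82.998 Y25.749
G1 X86.294 Y38.475
M5
G0 X230.586 Y17.191
M3 S258
G1 X209.899 Y25.917 F4066
G1 X193.754 Y33.060
G1 X182.152 Y38.619
G1 X175.092 Y42.596
M5
G0 X34.399 Y89.258
M3 S258
G1 X59.620 Y89.258 F4066
G1 X59.620 Y64.428
G1 X34.399 Y64.428
G1 X34.399 Y89.258
M5
G0 X0.000 Y0.000

Since the viewBox matches the mm dimensions, user units are millimetres directly. The only transform is the Y-flip y_m = 104.501 − y_svg.

Shape 1 is a regular polygon drawn with `<polygon>`. Its stroke #000000 means engrave at S258, F4066. After flipping Y the toolpath is (86.294,38.475) → (99.020,35.179) → (95.724,22.453) → (82.998,25.749) → (86.294,38.475), returning to the start.

Shape 2 is a quadratic bezier drawn with `<path>`. Its stroke #000000 means engrave at S258, F4066. After flipping Y the toolpath is (230.586,17.191) → (209.899,25.917) → (193.754,33.060) → (182.152,38.619) → (175.092,42.596).

Shape 3 is a rectangle drawn with `<path>`. Its stroke #000000 means engrave at S258, F4066. After flipping Y the toolpath is (34.399,89.258) → (59.620,89.258) → (59.620,64.428) → (34.399,64.428) → (34.399,89.258), returning to the start.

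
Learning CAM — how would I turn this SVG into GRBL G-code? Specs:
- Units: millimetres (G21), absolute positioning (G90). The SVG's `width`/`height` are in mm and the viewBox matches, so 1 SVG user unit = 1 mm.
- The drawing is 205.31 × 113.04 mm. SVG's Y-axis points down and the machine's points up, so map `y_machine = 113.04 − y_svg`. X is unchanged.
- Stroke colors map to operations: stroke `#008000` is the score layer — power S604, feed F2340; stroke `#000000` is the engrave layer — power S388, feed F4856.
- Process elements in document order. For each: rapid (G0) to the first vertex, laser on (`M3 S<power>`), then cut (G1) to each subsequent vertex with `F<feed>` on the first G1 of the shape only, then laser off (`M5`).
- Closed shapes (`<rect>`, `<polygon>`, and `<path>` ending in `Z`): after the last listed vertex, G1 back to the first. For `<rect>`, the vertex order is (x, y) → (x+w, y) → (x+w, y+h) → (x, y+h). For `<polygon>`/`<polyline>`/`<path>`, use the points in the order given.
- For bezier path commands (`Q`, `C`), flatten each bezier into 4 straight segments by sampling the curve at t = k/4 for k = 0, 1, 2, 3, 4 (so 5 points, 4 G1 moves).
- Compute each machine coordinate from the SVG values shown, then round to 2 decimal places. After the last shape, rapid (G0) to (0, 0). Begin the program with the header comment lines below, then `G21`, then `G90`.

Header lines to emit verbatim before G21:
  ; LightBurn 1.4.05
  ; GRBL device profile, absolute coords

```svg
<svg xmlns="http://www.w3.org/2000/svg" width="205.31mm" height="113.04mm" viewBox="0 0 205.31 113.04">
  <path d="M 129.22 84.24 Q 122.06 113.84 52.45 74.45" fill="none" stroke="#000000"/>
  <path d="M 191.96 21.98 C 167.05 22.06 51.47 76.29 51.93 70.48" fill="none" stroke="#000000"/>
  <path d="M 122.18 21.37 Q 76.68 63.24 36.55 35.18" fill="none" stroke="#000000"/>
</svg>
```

; LightBurn 1.4.05
; GRBL device profile, absolute coords
G21
G90
G0 X129.22 Y28.80
M3 S388
G1 X121.74 Y18.31 F4856
G1 X106.45 Y16.45
G1 X83.35 Y23.21
G1 X52.45 Y38.59
M5
G0 X191.96 Y91.06
M3 S388
G1 X159.51 Y82.63 F4856
G1 X112.43 Y64.60
G1 X70.11 Y47.68
G1 X51.93 Y42.56
M5
G0 X122.18 Y91.67
M3 S388
G1 X99.77 Y75.11 F4856
G1 X78.02 Y67.28
G1 X56.95 Y68.20
G1 X36.55 Y77.86
M5
G0 X0.00 Y0.00

viewBox `0 0 205.31 113.04` with mm width/height → 1 unit = 1 mm. Flip: y_m = 113.04 − y_svg.

**Shape 1** — `<path>` quadratic bezier, stroke `#000000` → engrave (S388, F4856). Control points (SVG): P0=(129.22,84.24), P1=(122.06,113.84), P2=(52.45,74.45); sampled at t=k/4. Machine vertices: (129.22,28.80) → (121.74,18.31) → (106.45,16.45) → (83.35,23.21) → (52.45,38.59). Open path.

**Shape 2** — `<path>` cubic bezier, stroke `#000000` → engrave (S388, F4856). Control points (SVG): P0=(191.96,21.98), P1=(167.05,22.06), P2=(51.47,76.29), P3=(51.93,70.48); sampled at t=k/4. Machine vertices: (191.96,91.06) → (159.51,82.63) → (112.43,64.60) → (70.11,47.68) → (51.93,42.56). Open path.

**Shape 3** — `<path>` quadratic bezier, stroke `#000000` → engrave (S388, F4856). Control points (SVG): P0=(122.18,21.37), P1=(76.68,63.24), P2=(36.55,35.18); sampled at t=k/4. Machine vertices: (122.18,91.67) → (99.77,75.11) → (78.02,67.28) → (56.95,68.20) → (36.55,77.86). Open path.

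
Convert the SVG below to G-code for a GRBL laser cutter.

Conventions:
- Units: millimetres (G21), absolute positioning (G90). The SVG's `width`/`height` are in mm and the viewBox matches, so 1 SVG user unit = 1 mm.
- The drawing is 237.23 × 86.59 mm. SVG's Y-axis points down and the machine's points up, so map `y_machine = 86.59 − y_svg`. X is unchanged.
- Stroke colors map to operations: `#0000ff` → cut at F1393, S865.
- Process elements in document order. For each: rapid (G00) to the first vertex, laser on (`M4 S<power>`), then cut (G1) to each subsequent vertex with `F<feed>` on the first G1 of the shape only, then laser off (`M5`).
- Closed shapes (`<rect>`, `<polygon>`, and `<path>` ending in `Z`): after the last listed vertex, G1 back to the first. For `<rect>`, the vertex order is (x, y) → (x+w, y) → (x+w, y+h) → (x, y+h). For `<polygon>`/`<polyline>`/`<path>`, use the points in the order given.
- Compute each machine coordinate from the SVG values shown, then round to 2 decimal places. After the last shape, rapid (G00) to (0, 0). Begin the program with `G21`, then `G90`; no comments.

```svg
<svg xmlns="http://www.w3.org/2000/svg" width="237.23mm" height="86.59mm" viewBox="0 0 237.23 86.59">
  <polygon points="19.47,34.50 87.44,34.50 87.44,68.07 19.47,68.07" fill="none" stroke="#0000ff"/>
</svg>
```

G21
G90
G00 X19.47 Y52.09
M4 S865
G1 X87.44 Y52.09 F1393
G1 X87.44 Y18.52
G1 X19.47 Y18.52
G1 X19.47 Y52.09
M5
G00 X0.00 Y0.00

viewBox `0 0 237.23 86.59` with mm width/height → 1 unit = 1 mm. Flip: y_m = 86.59 − y_svg.

**Shape 1** — `<polygon>` rectangle, stroke `#0000ff` → cut (S865, F1393). Machine vertices: (19.47,52.09) → (87.44,52.09) → (87.44,18.52) → (19.47,18.52) → (19.47,52.09). Closed: final G1 returns to the first vertex.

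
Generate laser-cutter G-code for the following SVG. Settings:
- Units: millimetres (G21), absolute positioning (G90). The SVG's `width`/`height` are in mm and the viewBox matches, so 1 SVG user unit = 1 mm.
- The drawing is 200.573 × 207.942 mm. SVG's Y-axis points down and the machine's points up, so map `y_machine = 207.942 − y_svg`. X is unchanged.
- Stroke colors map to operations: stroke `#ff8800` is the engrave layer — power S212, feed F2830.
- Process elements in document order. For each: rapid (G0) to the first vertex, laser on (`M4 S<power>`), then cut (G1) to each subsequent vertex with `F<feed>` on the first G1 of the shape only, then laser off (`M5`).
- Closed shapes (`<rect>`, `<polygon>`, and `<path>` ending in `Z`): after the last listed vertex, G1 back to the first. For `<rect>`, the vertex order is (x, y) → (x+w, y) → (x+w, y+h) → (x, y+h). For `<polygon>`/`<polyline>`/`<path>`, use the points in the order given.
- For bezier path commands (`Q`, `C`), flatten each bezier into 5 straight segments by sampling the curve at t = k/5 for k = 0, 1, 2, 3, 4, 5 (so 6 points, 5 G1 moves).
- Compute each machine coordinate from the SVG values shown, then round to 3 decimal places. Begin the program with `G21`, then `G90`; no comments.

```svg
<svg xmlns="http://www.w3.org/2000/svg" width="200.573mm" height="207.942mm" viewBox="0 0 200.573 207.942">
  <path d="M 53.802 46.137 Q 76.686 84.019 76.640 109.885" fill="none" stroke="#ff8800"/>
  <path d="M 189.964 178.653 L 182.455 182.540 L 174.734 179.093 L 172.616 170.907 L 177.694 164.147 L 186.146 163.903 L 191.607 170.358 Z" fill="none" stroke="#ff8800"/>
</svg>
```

Since the viewBox matches the mm dimensions, user units are millimetres directly. The only transform is the Y-flip y_m = 207.942 − y_svg.

Shape 1 is a quadratic bezier drawn with `<path>`. Its stroke #ff8800 means engrave at S212, F2830. After flipping Y the toolpath is (53.802,161.805) → (62.038,147.133) → (68.440,133.422) → (73.008,120.672) → (75.741,108.884) → (76.640,98.057).

Shape 2 is a regular polygon drawn with `<path>`. Its stroke #ff8800 means engrave at S212, F2830. After flipping Y the toolpath is (189.964,29.289) → (182.455,25.402) → (174.734,28.849) → (172.616,37.035) → (177.694,43.795) → (186.146,44.039) → (191.607,37.584) → (189.964,29.289), returning to the start.

G21
G90
G0 X53.802 Y161.805
M4 S212
G1 X62.038 Y147.133 F2830
G1 X68.440 Y133.422
G1 X73.008 Y120.672
G1 X75.741 Y108.884
G1 X76.640 Y98.057
M5
G0 X189.964 Y29.289
M4 S212
G1 X182.455 Y25.402 F2830
G1 X174.734 Y28.849
G1 X172.616 Y37.035
G1 X177.694 Y43.795
G1 X186.146 Y44.039
G1 X191.607 Y37.584
G1 X189.964 Y29.289
M5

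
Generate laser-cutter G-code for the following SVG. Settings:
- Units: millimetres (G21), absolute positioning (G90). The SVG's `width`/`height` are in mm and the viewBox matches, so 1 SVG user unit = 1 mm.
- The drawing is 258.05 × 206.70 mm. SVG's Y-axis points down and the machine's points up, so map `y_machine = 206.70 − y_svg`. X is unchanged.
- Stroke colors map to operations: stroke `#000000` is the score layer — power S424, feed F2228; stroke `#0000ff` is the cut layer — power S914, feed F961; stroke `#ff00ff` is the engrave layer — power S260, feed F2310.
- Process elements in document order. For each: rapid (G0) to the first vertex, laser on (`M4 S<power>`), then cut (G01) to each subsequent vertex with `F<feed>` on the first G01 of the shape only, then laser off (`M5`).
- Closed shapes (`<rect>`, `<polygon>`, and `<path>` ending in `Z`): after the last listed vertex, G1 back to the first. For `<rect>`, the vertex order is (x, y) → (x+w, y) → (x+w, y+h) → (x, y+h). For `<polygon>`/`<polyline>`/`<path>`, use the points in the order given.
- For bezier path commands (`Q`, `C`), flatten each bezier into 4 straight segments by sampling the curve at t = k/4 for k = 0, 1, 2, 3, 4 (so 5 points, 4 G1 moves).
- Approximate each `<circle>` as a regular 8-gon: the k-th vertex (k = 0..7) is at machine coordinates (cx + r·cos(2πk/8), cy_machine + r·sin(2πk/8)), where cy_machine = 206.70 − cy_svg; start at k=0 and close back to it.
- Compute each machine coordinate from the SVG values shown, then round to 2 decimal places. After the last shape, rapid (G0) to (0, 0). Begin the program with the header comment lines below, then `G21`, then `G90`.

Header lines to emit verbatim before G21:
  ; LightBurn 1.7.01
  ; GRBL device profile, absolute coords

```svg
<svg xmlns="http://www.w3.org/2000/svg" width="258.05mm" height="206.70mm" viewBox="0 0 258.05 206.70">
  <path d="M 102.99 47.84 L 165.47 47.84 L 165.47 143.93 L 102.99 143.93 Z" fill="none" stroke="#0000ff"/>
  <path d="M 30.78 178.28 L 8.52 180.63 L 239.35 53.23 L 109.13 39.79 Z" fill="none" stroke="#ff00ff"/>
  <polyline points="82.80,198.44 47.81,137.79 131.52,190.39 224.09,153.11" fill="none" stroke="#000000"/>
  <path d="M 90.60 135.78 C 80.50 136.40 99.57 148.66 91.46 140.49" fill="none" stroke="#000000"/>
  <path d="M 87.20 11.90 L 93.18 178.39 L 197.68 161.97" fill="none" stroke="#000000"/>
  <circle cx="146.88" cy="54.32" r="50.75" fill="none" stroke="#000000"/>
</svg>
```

1 u = 1 mm; y_m = 206.70 − y.

[1] `<path>` rectangle, #0000ff→cut S914 F961: (102.99,158.86) → (165.47,158.86) → (165.47,62.77) → (102.99,62.77) → (102.99,158.86) (closed)

[2] `<path>` closed polygon, #ff00ff→engrave S260 F2310: (30.78,28.42) → (8.52,26.07) → (239.35,153.47) → (109.13,166.91) → (30.78,28.42) (closed)

[3] `<polyline>` open polyline, #000000→score S424 F2228: (82.80,8.26) → (47.81,68.91) → (131.52,16.31) → (224.09,53.59)

[4] `<path>` cubic bezier, #000000→score S424 F2228: (90.60,70.92) → (87.61,68.77) → (90.28,65.27) → (93.33,63.41) → (91.46,66.21)

[5] `<path>` open polyline, #000000→score S424 F2228: (87.20,194.80) → (93.18,28.31) → (197.68,44.73)

[6] `<circle>` circle, #000000→score S424 F2228: (197.63,152.38) → (182.77,188.27) → (146.88,203.13) → (110.99,188.27) → (96.13,152.38) → (110.99,116.49) → (146.88,101.63) → (182.77,116.49) → (197.63,152.38) (closed)

; LightBurn 1.7.01
; GRBL device profile, absolute coords
G21
G90
G0 X102.99 Y158.86
M4 S914
G01 X165.47 Y158.86 F961
G01 X165.47 Y62.77
G01 X102.99 Y62.77
G01 X102.99 Y158.86
M5
G0 X30.78 Y28.42
M4 S260
G01 X8.52 Y26.07 F2310
G01 X239.35 Y153.47
G01 X109.13 Y166.91
G01 X30.78 Y28.42
M5
G0 X82.80 Y8.26
M4 S424
G01 X47.81 Y68.91 F2228
G01 X131.52 Y16.31
G01 X224.09 Y53.59
M5
G0 X90.60 Y70.92
M4 S424
G01 X87.61 Y68.77 F2228
G01 X90.28 Y65.27
G01 X93.33 Y63.41
G01 X91.46 Y66.21
M5
G0 X87.20 Y194.80
M4 S424
G01 X93.18 Y28.31 F2228
G01 X197.68 Y44.73
M5
G0 X197.63 Y152.38
M4 S424
G01 X182.77 Y188.27 F2228
G01 X146.88 Y203.13
G01 X110.99 Y188.27
G01 X96.13 Y152.38
G01 X110.99 Y116.49
G01 X146.88 Y101.63
G01 X182.77 Y116.49
G01 X197.63 Y152.38
M5
G0 X0.00 Y0.00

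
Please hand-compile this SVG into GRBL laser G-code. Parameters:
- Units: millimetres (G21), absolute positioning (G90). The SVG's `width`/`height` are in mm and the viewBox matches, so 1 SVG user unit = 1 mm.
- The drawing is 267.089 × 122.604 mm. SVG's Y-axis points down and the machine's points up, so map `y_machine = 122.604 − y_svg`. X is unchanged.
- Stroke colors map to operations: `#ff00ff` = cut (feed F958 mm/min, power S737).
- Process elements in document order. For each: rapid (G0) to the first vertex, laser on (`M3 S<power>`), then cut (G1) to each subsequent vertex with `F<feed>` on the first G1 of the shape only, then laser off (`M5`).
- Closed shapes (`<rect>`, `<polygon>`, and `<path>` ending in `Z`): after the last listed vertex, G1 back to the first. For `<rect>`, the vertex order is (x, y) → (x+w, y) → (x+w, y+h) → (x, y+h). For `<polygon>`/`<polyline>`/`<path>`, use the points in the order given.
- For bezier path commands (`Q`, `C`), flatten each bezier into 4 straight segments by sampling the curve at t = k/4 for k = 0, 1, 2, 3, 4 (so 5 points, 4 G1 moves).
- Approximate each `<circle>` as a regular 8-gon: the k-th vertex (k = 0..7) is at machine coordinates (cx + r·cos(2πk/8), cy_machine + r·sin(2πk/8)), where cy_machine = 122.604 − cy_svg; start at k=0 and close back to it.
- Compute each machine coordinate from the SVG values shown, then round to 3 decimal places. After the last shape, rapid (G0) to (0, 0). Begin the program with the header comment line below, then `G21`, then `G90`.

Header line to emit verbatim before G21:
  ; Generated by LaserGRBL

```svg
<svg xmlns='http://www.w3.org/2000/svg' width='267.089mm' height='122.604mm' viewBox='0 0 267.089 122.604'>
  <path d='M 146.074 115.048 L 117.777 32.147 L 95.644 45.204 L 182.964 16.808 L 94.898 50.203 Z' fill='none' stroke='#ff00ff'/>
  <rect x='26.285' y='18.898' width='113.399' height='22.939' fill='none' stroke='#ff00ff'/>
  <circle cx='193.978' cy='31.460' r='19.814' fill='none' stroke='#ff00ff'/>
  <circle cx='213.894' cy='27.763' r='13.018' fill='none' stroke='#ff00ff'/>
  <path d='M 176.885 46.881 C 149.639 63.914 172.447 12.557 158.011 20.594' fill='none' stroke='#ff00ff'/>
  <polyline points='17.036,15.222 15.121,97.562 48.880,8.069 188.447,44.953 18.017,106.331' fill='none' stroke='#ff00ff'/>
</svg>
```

; Generated by LaserGRBL
G21
G90
G0 X146.074 Y7.556
M3 S737
G1 X117.777 Y90.457 F958
G1 X95.644 Y77.400
G1 X182.964 Y105.796
G1 X94.898 Y72.401
G1 X146.074 Y7.556
M5
G0 X26.285 Y103.706
M3 S737
G1 X139.684 Y103.706 F958
G1 X139.684 Y80.767
G1 X26.285 Y80.767
G1 X26.285 Y103.706
M5
G0 X213.792 Y91.144
M3 S737
G1 X207.989 Y105.155 F958
G1 X193.978 Y110.958
G1 X179.967 Y105.155
G1 X174.164 Y91.144
G1 X179.967 Y77.133
G1 X193.978 Y71.330
G1 X207.989 Y77.133
G1 X213.792 Y91.144
M5
G0 X226.912 Y94.841
M3 S737
G1 X223.099 Y104.046 F958
G1 X213.894 Y107.859
G1 X204.689 Y104.046
G1 X200.876 Y94.841
G1 X204.689 Y85.636
G1 X213.894 Y81.823
G1 X223.099 Y85.636
G1 X226.912 Y94.841
M5
G0 X176.885 Y75.723
M3 S737
G1 X164.472 Y73.775 F958
G1 X162.644 Y85.493
G1 X163.219 Y98.898
G1 X158.011 Y102.010
M5
G0 X17.036 Y107.382
M3 S737
G1 X15.121 Y25.042 F958
G1 X48.880 Y114.535
G1 X188.447 Y77.651
G1 X18.017 Y16.273
M5
G0 X0.000 Y0.000

1 u = 1 mm; y_m = 122.604 − y.

[1] `<path>` closed polygon, #ff00ff→cut S737 F958: (146.074,7.556) → (117.777,90.457) → (95.644,77.400) → (182.964,105.796) → (94.898,72.401) → (146.074,7.556) (closed)

[2] `<rect>` rectangle, #ff00ff→cut S737 F958: (26.285,103.706) → (139.684,103.706) → (139.684,80.767) → (26.285,80.767) → (26.285,103.706) (closed)

[3] `<circle>` circle, #ff00ff→cut S737 F958: (213.792,91.144) → (207.989,105.155) → (193.978,110.958) → (179.967,105.155) → (174.164,91.144) → (179.967,77.133) → (193.978,71.330) → (207.989,77.133) → (213.792,91.144) (closed)

[4] `<circle>` circle, #ff00ff→cut S737 F958: (226.912,94.841) → (223.099,104.046) → (213.894,107.859) → (204.689,104.046) → (200.876,94.841) → (204.689,85.636) → (213.894,81.823) → (223.099,85.636) → (226.912,94.841) (closed)

[5] `<path>` cubic bezier, #ff00ff→cut S737 F958: (176.885,75.723) → (164.472,73.775) → (162.644,85.493) → (163.219,98.898) → (158.011,102.010)

[6] `<polyline>` open polyline, #ff00ff→cut S737 F958: (17.036,107.382) → (15.121,25.042) → (48.880,114.535) → (188.447,77.651) → (18.017,16.273)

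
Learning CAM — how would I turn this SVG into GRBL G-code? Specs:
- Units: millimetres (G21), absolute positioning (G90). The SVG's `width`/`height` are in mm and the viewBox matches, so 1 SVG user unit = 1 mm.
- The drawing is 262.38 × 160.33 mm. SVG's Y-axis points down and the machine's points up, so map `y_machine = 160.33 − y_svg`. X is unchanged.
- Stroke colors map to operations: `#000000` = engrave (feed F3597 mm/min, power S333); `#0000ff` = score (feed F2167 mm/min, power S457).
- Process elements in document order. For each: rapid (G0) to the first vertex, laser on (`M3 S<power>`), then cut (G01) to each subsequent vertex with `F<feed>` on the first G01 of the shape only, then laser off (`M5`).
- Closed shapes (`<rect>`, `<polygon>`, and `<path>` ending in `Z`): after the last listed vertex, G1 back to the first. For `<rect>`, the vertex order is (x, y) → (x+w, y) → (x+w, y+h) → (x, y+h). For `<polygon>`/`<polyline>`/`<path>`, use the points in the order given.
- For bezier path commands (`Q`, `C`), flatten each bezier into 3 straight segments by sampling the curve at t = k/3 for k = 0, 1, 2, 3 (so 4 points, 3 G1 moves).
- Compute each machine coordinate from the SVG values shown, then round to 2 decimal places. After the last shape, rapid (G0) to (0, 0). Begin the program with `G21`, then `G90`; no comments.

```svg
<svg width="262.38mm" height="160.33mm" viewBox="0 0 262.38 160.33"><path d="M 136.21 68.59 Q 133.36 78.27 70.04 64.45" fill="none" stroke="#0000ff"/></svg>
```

Since the viewBox matches the mm dimensions, user units are millimetres directly. The only transform is the Y-flip y_m = 160.33 − y_svg.

Shape 1 is a quadratic bezier drawn with `<path>`. Its stroke #0000ff means score at S457, F2167. After flipping Y the toolpath is (136.21,91.74) → (127.59,87.90) → (105.53,89.28) → (70.04,95.88).

G21
G90
G0 X136.21 Y91.74
M3 S457
G01 X127.59 Y87.90 F2167
G01 X105.53 Y89.28
G01 X70.04 Y95.88
M5
G0 X0.00 Y0.00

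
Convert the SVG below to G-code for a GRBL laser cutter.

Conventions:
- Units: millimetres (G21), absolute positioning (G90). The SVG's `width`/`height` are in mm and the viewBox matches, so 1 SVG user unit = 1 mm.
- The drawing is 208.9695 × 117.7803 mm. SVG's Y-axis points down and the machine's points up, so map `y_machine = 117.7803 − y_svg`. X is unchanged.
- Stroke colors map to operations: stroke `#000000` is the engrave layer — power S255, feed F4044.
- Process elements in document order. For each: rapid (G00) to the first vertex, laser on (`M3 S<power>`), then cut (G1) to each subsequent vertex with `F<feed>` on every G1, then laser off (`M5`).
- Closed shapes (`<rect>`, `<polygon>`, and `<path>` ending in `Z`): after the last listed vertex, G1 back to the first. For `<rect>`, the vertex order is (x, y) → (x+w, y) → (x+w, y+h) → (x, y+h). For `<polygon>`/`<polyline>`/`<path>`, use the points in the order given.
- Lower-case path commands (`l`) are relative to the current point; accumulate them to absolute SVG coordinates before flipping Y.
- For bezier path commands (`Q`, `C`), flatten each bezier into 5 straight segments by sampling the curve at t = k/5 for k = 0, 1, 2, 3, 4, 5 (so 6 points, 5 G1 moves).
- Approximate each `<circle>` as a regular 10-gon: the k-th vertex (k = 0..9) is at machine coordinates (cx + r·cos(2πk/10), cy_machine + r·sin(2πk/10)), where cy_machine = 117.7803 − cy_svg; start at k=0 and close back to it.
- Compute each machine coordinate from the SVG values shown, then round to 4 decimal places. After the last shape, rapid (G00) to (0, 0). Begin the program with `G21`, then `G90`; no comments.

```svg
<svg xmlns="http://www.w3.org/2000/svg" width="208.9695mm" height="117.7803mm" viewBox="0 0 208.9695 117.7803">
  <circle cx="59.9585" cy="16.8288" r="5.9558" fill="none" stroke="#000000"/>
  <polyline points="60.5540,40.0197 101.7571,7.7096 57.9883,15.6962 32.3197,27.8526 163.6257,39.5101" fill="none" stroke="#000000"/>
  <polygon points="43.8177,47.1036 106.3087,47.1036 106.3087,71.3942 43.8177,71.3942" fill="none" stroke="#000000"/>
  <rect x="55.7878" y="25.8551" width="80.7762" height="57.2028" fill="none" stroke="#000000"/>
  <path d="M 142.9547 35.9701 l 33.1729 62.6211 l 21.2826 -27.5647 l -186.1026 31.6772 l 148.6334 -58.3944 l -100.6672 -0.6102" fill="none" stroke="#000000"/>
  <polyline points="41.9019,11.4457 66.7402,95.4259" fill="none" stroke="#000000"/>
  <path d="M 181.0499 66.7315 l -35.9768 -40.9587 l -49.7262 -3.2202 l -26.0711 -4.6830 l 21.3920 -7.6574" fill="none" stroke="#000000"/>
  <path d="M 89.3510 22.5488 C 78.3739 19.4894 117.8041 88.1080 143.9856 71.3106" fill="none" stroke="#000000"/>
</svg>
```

1 u = 1 mm; y_m = 117.7803 − y.

[1] `<circle>` circle, #000000→engrave S255 F4044: (65.9143,100.9515) → (64.7768,104.4522) → (61.7989,106.6158) → (58.1181,106.6158) → (55.1402,104.4522) → (54.0027,100.9515) → (55.1402,97.4508) → (58.1181,95.2872) → (61.7989,95.2872) → (64.7768,97.4508) → (65.9143,100.9515) (closed)

[2] `<polyline>` open polyline, #000000→engrave S255 F4044: (60.5540,77.7606) → (101.7571,110.0707) → (57.9883,102.0841) → (32.3197,89.9277) → (163.6257,78.2702)

[3] `<polygon>` rectangle, #000000→engrave S255 F4044: (43.8177,70.6767) → (106.3087,70.6767) → (106.3087,46.3861) → (43.8177,46.3861) → (43.8177,70.6767) (closed)

[4] `<rect>` rectangle, #000000→engrave S255 F4044: (55.7878,91.9252) → (136.5640,91.9252) → (136.5640,34.7224) → (55.7878,34.7224) → (55.7878,91.9252) (closed)

[5] `<path>` open polyline, #000000→engrave S255 F4044: (142.9547,81.8102) → (176.1276,19.1891) → (197.4102,46.7538) → (11.3076,15.0766) → (159.9410,73.4710) → (59.2738,74.0812)

[6] `<polyline>` line segment, #000000→engrave S255 F4044: (41.9019,106.3346) → (66.7402,22.3544)

[7] `<path>` open polyline, #000000→engrave S255 F4044: (181.0499,51.0488) → (145.0731,92.0075) → (95.3469,95.2277) → (69.2758,99.9107) → (90.6678,107.5681)

[8] `<path>` cubic bezier, #000000→engrave S255 F4044: (89.3510,95.2315) → (88.3044,89.7225) → (96.3000,74.5514) → (110.2824,57.2585) → (127.1961,45.3844) → (143.9856,46.4697)

G21
G90
G00 X65.9143 Y100.9515
M3 S255
G1 X64.7768 Y104.4522 F4044
G1 X61.7989 Y106.6158 F4044
G1 X58.1181 Y106.6158 F4044
G1 X55.1402 Y104.4522 F4044
G1 X54.0027 Y100.9515 F4044
G1 X55.1402 Y97.4508 F4044
G1 X58.1181 Y95.2872 F4044
G1 X61.7989 Y95.2872 F4044
G1 X64.7768 Y97.4508 F4044
G1 X65.9143 Y100.9515 F4044
M5
G00 X60.5540 Y77.7606
M3 S255
G1 X101.7571 Y110.0707 F4044
G1 X57.9883 Y102.0841 F4044
G1 X32.3197 Y89.9277 F4044
G1 X163.6257 Y78.2702 F4044
M5
G00 X43.8177 Y70.6767
M3 S255
G1 X106.3087 Y70.6767 F4044
G1 X106.3087 Y46.3861 F4044
G1 X43.8177 Y46.3861 F4044
G1 X43.8177 Y70.6767 F4044
M5
G00 X55.7878 Y91.9252
M3 S255
G1 X136.5640 Y91.9252 F4044
G1 X136.5640 Y34.7224 F4044
G1 X55.7878 Y34.7224 F4044
G1 X55.7878 Y91.9252 F4044
M5
G00 X142.9547 Y81.8102
M3 S255
G1 X176.1276 Y19.1891 F4044
G1 X197.4102 Y46.7538 F4044
G1 X11.3076 Y15.0766 F4044
G1 X159.9410 Y73.4710 F4044
G1 X59.2738 Y74.0812 F4044
M5
G00 X41.9019 Y106.3346
M3 S255
G1 X66.7402 Y22.3544 F4044
M5
G00 X181.0499 Y51.0488
M3 S255
G1 X145.0731 Y92.0075 F4044
G1 X95.3469 Y95.2277 F4044
G1 X69.2758 Y99.9107 F4044
G1 X90.6678 Y107.5681 F4044
M5
G00 X89.3510 Y95.2315
M3 S255
G1 X88.3044 Y89.7225 F4044
G1 X96.3000 Y74.5514 F4044
G1 X110.2824 Y57.2585 F4044
G1 X127.1961 Y45.3844 F4044
G1 X143.9856 Y46.4697 F4044
M5
G00 X0.0000 Y0.0000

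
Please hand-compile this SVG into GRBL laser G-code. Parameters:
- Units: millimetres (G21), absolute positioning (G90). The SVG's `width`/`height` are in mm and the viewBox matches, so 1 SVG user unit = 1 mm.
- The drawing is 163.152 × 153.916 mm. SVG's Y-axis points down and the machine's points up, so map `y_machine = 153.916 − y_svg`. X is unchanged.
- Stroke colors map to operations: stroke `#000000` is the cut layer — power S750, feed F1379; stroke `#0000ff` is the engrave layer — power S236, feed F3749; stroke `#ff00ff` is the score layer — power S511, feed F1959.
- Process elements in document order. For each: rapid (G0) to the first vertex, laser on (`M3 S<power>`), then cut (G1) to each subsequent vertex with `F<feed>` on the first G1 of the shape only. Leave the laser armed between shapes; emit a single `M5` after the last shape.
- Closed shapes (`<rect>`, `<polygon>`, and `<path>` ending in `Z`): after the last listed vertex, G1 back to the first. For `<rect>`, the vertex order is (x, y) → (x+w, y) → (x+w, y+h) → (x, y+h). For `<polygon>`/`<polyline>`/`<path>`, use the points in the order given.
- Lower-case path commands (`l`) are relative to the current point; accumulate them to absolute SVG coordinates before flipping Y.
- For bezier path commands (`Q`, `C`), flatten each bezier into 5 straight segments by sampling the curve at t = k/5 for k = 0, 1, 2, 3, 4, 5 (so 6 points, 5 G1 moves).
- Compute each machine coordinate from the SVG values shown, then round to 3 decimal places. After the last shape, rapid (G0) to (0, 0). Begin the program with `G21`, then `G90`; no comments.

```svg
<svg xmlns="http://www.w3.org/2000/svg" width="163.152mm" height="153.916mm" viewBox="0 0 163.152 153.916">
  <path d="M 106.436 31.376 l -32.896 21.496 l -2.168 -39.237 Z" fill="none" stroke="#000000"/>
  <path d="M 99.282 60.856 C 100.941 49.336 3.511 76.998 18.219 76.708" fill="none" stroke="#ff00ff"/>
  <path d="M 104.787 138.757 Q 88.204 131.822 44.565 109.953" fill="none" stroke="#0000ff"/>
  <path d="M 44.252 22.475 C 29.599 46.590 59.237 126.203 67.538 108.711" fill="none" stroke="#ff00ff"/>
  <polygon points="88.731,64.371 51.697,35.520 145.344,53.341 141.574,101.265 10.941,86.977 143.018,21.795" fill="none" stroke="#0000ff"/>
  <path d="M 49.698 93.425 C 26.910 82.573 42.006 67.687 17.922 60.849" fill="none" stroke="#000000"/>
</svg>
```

G21
G90
G0 X106.436 Y122.540
M3 S750
G1 X73.540 Y101.044 F1379
G1 X71.372 Y140.281
G1 X106.436 Y122.540
G0 X99.282 Y93.060
M3 S511
G1 X90.077 Y95.807 F1959
G1 X67.229 Y92.373
G1 X40.877 Y85.980
G1 X21.161 Y79.851
G1 X18.219 Y77.208
G0 X104.787 Y15.159
M3 S236
G1 X97.072 Y18.530 F3749
G1 X87.192 Y23.096
G1 X75.147 Y28.857
G1 X60.938 Y35.813
G1 X44.565 Y43.963
G0 X44.252 Y131.441
M3 S511
G1 X40.250 Y111.533 F1959
G1 X43.728 Y85.631
G1 X51.535 Y61.058
G1 X60.522 Y45.142
G1 X67.538 Y45.205
G0 X88.731 Y89.545
M3 S236
G1 X51.697 Y118.396 F3749
G1 X145.344 Y100.575
G1 X141.574 Y52.651
G1 X10.941 Y66.939
G1 X143.018 Y132.121
G1 X88.731 Y89.545
G0 X49.698 Y60.491
M3 S750
G1 X39.955 Y67.390 F1379
G1 X35.605 Y74.676
G1 X32.948 Y81.772
G1 X28.287 Y88.095
G1 X17.922 Y93.067
M5
G0 X0.000 Y0.000

Since the viewBox matches the mm dimensions, user units are millimetres directly. The only transform is the Y-flip y_m = 153.916 − y_svg.

Shape 1 is a regular polygon drawn with `<path>`. Its stroke #000000 means cut at S750, F1379. After flipping Y the toolpath is (106.436,122.540) → (73.540,101.044) → (71.372,140.281) → (106.436,122.540), returning to the start.

Shape 2 is a cubic bezier drawn with `<path>`. Its stroke #ff00ff means score at S511, F1959. After flipping Y the toolpath is (99.282,93.060) → (90.077,95.807) → (67.229,92.373) → (40.877,85.980) → (21.161,79.851) → (18.219,77.208).

Shape 3 is a quadratic bezier drawn with `<path>`. Its stroke #0000ff means engrave at S236, F3749. After flipping Y the toolpath is (104.787,15.159) → (97.072,18.530) → (87.192,23.096) → (75.147,28.857) → (60.938,35.813) → (44.565,43.963).

Shape 4 is a cubic bezier drawn with `<path>`. Its stroke #ff00ff means score at S511, F1959. After flipping Y the toolpath is (44.252,131.441) → (40.250,111.533) → (43.728,85.631) → (51.535,61.058) → (60.522,45.142) → (67.538,45.205).

Shape 5 is a closed polygon drawn with `<polygon>`. Its stroke #0000ff means engrave at S236, F3749. After flipping Y the toolpath is (88.731,89.545) → (51.697,118.396) → (145.344,100.575) → (141.574,52.651) → (10.941,66.939) → (143.018,132.121) → (88.731,89.545), returning to the start.

Shape 6 is a cubic bezier drawn with `<path>`. Its stroke #000000 means cut at S750, F1379. After flipping Y the toolpath is (49.698,60.491) → (39.955,67.390) → (35.605,74.676) → (32.948,81.772) → (28.287,88.095) → (17.922,93.067).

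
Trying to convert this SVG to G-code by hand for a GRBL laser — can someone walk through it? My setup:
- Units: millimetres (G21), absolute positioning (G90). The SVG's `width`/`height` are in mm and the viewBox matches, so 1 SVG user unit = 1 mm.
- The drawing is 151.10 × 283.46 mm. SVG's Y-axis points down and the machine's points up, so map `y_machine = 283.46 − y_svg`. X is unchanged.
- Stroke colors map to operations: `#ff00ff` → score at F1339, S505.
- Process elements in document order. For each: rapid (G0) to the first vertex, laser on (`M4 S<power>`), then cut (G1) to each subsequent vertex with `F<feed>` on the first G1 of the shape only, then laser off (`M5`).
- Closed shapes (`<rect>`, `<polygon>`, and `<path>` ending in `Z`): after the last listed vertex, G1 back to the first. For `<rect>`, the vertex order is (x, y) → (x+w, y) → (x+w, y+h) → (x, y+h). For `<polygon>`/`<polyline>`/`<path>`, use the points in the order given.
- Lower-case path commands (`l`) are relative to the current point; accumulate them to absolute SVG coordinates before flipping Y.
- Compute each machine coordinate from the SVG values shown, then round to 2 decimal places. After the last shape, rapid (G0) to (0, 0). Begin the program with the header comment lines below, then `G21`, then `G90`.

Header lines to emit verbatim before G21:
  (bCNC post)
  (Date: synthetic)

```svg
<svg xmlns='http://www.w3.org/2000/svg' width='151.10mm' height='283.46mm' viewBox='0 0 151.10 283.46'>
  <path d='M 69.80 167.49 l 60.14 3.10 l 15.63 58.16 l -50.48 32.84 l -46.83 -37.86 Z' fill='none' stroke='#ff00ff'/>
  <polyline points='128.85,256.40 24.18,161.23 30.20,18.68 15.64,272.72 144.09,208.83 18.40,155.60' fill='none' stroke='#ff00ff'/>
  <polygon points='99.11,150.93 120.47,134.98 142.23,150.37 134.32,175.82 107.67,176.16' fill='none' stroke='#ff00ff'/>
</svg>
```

(bCNC post)
(Date: synthetic)
G21
G90
G0 X69.80 Y115.97
M4 S505
G1 X129.94 Y112.87 F1339
G1 X145.57 Y54.71
G1 X95.09 Y21.87
G1 X48.26 Y59.73
G1 X69.80 Y115.97
M5
G0 X128.85 Y27.06
M4 S505
G1 X24.18 Y122.23 F1339
G1 X30.20 Y264.78
G1 X15.64 Y10.74
G1 X144.09 Y74.63
G1 X18.40 Y127.86
M5
G0 X99.11 Y132.53
M4 S505
G1 X120.47 Y148.48 F1339
G1 X142.23 Y133.09
G1 X134.32 Y107.64
G1 X107.67 Y107.30
G1 X99.11 Y132.53
M5
G0 X0.00 Y0.00

1 u = 1 mm; y_m = 283.46 − y.

[1] `<path>` regular polygon, #ff00ff→score S505 F1339: (69.80,115.97) → (129.94,112.87) → (145.57,54.71) → (95.09,21.87) → (48.26,59.73) → (69.80,115.97) (closed)

[2] `<polyline>` open polyline, #ff00ff→score S505 F1339: (128.85,27.06) → (24.18,122.23) → (30.20,264.78) → (15.64,10.74) → (144.09,74.63) → (18.40,127.86)

[3] `<polygon>` regular polygon, #ff00ff→score S505 F1339: (99.11,132.53) → (120.47,148.48) → (142.23,133.09) → (134.32,107.64) → (107.67,107.30) → (99.11,132.53) (closed)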